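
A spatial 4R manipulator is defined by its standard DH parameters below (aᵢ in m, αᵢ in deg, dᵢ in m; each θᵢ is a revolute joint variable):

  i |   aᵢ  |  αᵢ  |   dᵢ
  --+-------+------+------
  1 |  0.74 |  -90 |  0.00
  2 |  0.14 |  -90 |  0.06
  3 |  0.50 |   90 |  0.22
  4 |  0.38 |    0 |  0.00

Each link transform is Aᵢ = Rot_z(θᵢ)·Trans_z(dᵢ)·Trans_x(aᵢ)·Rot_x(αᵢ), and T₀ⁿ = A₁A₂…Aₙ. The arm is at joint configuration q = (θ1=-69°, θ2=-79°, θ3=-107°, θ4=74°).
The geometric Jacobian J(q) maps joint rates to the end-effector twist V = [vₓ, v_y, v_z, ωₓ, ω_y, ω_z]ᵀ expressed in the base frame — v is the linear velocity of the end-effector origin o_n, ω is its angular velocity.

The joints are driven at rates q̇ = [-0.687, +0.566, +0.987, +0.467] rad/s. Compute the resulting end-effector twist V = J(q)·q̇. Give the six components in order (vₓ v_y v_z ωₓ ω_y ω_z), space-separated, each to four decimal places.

o_n = [1.0645, -0.9919, -0.1478]
J₁: ẑ×o_n = [0.9919, 1.0645, -0.0000], ω = ẑ
J2: z=[0.9336, 0.3584, 0.0000] o=[0.2652, -0.6908, 0.0000] → [-0.0530, 0.1380, -0.5675, 0.9336, 0.3584, 0.0000]
J3: z=[0.3518, -0.9164, -0.1908] o=[0.3308, -0.6943, 0.1374] → [0.2046, -0.0397, 0.5677, 0.3518, -0.9164, -0.1908]
J4: z=[-0.3383, 0.0656, -0.9387] o=[0.8446, -0.6985, -0.0481] → [-0.2820, -0.2402, 0.0848, -0.3383, 0.0656, -0.9387]
V = J·q̇ = [-0.6411, -0.8045, 0.2787, 0.7176, -0.6711, -1.3137]

-0.6411 -0.8045 0.2787 0.7176 -0.6711 -1.3137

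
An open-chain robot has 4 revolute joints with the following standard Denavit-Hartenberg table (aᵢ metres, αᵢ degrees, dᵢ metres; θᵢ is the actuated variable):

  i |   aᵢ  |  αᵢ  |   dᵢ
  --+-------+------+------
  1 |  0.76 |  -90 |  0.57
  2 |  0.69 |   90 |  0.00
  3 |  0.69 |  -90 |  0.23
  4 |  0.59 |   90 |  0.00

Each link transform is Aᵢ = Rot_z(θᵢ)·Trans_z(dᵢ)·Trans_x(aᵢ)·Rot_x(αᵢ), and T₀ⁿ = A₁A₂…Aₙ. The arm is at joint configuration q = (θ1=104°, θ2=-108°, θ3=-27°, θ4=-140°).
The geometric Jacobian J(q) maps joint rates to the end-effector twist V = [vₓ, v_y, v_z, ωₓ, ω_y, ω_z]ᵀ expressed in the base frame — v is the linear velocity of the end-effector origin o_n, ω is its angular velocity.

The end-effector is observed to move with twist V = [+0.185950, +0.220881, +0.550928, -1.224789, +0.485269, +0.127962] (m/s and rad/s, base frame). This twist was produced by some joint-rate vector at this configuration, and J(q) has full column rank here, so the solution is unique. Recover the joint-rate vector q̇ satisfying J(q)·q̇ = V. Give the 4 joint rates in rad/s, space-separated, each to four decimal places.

-0.3490 0.6460 -0.8770 0.4770

o_n = [0.1286, -0.0691, 1.2397]
J₁: ẑ×o_n = [0.0691, 0.1286, -0.0000], ω = ẑ
J2: z=[-0.9703, -0.2419, 0.0000] o=[-0.1839, 0.7374, 0.5700] → [-0.1620, 0.6498, 0.8582, -0.9703, -0.2419, 0.0000]
J3: z=[0.2301, -0.9228, -0.3090] o=[-0.1323, 0.5305, 1.2262] → [-0.1977, -0.0837, 0.1028, 0.2301, -0.9228, -0.3090]
J4: z=[-0.8306, -0.3517, 0.4318] o=[0.2706, 0.2097, 1.7399] → [0.2963, -0.4767, 0.1817, -0.8306, -0.3517, 0.4318]
q̇ = J⁺·V = [-0.3490, 0.6460, -0.8770, 0.4770]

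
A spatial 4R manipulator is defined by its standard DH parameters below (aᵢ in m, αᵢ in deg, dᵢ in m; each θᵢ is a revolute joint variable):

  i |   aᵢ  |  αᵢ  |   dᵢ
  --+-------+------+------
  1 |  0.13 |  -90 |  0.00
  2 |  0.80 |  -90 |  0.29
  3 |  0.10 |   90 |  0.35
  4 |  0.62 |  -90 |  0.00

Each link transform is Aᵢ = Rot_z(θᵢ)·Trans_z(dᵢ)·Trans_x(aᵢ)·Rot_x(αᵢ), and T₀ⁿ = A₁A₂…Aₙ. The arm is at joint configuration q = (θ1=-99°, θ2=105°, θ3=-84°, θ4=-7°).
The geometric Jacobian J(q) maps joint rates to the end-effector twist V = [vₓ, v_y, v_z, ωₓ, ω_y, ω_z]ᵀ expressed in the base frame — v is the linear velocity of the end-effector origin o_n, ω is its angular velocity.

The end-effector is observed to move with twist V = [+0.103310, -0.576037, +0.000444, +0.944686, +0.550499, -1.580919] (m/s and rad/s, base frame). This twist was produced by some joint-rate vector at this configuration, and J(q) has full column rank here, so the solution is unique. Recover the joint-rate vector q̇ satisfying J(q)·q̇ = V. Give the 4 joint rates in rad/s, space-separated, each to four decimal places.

-0.8200 0.9430 0.4710 -0.9190

o_n = [1.0457, 0.2004, -0.7739]
J₁: ẑ×o_n = [-0.2004, 1.0457, 0.0000], ω = ẑ
J2: z=[0.9877, -0.1564, 0.0000] o=[-0.0203, -0.1284, 0.0000] → [0.1211, 0.7644, 0.4915, 0.9877, -0.1564, 0.0000]
J3: z=[0.1511, 0.9540, 0.2588] o=[0.2985, 0.0307, -0.7727] → [-0.0451, 0.1936, -0.6872, 0.1511, 0.9540, 0.2588]
J4: z=[0.0630, -0.2706, 0.9606] o=[0.4500, 0.3518, -0.6923] → [0.1675, 0.5774, 0.1516, 0.0630, -0.2706, 0.9606]
q̇ = J⁺·V = [-0.8200, 0.9430, 0.4710, -0.9190]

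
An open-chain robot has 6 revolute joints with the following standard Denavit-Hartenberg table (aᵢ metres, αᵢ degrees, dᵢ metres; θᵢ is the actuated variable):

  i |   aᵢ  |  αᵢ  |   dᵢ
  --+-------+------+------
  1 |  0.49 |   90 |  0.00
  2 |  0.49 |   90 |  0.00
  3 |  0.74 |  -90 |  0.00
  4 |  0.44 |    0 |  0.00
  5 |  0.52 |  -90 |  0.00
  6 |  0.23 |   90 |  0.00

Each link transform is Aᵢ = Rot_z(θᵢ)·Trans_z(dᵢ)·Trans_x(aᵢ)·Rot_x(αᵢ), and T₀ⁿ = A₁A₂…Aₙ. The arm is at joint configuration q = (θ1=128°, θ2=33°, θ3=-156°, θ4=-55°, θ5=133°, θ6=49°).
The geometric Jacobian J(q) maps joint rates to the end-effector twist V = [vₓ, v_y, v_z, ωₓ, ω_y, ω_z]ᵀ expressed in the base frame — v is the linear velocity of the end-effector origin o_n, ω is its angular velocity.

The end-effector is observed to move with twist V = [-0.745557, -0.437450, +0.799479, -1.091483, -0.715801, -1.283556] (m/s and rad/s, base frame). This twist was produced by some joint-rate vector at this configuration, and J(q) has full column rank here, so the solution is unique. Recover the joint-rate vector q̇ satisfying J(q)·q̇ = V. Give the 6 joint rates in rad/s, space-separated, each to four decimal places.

o_n = [-0.1230, -0.3328, -0.0867]
J₁: ẑ×o_n = [0.3328, -0.1230, 0.0000], ω = ẑ
J2: z=[0.7880, 0.6157, 0.0000] o=[-0.3017, 0.3861, 0.0000] → [-0.0534, 0.0683, -0.6766, 0.7880, 0.6157, 0.0000]
J3: z=[-0.3353, 0.4292, -0.8387] o=[-0.5547, 0.7100, 0.2669] → [-1.0263, -0.4806, 0.1644, -0.3353, 0.4292, -0.8387]
J4: z=[-0.9299, -0.2936, 0.2215] o=[-0.4428, 0.0779, -0.1013] → [0.0867, 0.0845, 0.4758, -0.9299, -0.2936, 0.2215]
J5: z=[-0.9299, -0.2936, 0.2215] o=[-0.5255, 0.0170, -0.5292] → [-0.0524, 0.5007, 0.4435, -0.9299, -0.2936, 0.2215]
J6: z=[-0.0782, 0.7463, 0.6610] o=[-0.3386, -0.2936, -0.1564] → [0.0779, 0.1480, -0.1579, -0.0782, 0.7463, 0.6610]
q̇ = J⁺·V = [-0.3770, -0.2970, 0.6540, 0.9820, -0.2290, -0.7940]

-0.3770 -0.2970 0.6540 0.9820 -0.2290 -0.7940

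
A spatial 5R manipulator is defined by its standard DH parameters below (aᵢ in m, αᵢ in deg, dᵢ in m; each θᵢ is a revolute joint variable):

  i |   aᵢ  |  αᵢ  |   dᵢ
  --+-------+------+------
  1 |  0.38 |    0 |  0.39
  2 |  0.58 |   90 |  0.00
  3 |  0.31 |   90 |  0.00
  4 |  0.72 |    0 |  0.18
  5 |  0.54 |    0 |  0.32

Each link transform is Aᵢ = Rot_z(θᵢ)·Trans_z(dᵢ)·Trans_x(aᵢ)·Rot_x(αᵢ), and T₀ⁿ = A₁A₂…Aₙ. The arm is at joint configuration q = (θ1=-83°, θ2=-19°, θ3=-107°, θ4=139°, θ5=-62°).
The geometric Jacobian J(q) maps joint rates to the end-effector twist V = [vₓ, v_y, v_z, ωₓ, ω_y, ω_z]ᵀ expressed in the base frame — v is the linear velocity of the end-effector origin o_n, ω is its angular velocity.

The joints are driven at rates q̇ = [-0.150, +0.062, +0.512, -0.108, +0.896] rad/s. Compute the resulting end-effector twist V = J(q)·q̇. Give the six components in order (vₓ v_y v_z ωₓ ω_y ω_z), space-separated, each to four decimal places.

o_n = [-0.9584, -0.3012, 0.6432]
J₁: ẑ×o_n = [0.3012, -0.9584, 0.0000], ω = ẑ
J2: z=[0.0000, 0.0000, 1.0000] o=[0.0463, -0.3772, 0.3900] → [-0.0760, -1.0047, 0.0000, 0.0000, 0.0000, 1.0000]
J3: z=[-0.9781, 0.2079, 0.0000] o=[-0.0743, -0.9445, 0.3900] → [0.0526, 0.2477, -0.4454, -0.9781, 0.2079, 0.0000]
J4: z=[0.1988, 0.9354, 0.2924] o=[-0.0554, -0.8558, 0.0935] → [0.3520, -0.3733, 0.9549, 0.1988, 0.9354, 0.2924]
J5: z=[0.1988, 0.9354, 0.2924] o=[-0.5147, -0.7447, 0.6658] → [-0.1508, -0.1252, 0.5032, 0.1988, 0.9354, 0.2924]
V = J·q̇ = [-0.1961, 0.1364, 0.1197, -0.3441, 0.8436, 0.1424]

-0.1961 0.1364 0.1197 -0.3441 0.8436 0.1424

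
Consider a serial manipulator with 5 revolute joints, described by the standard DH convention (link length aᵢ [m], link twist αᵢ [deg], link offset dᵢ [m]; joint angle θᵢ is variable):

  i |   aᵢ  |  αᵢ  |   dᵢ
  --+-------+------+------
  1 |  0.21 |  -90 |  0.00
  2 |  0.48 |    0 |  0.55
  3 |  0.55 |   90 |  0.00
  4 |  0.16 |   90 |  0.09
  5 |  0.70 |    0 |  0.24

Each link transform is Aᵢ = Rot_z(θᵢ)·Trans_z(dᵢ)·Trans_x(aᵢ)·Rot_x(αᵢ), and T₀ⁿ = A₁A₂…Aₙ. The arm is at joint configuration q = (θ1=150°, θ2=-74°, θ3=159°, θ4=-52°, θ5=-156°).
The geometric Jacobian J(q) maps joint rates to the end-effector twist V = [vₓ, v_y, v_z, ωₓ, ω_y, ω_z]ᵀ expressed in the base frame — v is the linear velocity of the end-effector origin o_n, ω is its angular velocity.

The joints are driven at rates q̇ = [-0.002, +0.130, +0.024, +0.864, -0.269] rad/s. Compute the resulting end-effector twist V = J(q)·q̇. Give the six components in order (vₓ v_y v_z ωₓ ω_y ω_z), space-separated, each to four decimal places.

0.0071 0.4098 0.2718 -0.9212 0.1628 -0.1379

o_n = [-0.5235, -0.5985, 0.3790]
J₁: ẑ×o_n = [0.5985, -0.5235, 0.0000], ω = ẑ
J2: z=[-0.5000, -0.8660, 0.0000] o=[-0.1819, 0.1050, 0.0000] → [-0.3282, 0.1895, 0.0559, -0.5000, -0.8660, 0.0000]
J3: z=[-0.5000, -0.8660, 0.0000] o=[-0.5714, -0.3052, 0.4614] → [0.0714, -0.0412, 0.1883, -0.5000, -0.8660, 0.0000]
J4: z=[-0.8627, 0.4981, 0.0872] o=[-0.6130, -0.2812, -0.0865] → [0.2595, 0.4094, 0.2292, -0.8627, 0.4981, 0.0872]
J5: z=[0.3673, 0.4988, 0.7850] o=[-0.6350, -0.1229, -0.1768] → [0.6506, -0.1166, -0.2304, 0.3673, 0.4988, 0.7850]
V = J·q̇ = [0.0071, 0.4098, 0.2718, -0.9212, 0.1628, -0.1379]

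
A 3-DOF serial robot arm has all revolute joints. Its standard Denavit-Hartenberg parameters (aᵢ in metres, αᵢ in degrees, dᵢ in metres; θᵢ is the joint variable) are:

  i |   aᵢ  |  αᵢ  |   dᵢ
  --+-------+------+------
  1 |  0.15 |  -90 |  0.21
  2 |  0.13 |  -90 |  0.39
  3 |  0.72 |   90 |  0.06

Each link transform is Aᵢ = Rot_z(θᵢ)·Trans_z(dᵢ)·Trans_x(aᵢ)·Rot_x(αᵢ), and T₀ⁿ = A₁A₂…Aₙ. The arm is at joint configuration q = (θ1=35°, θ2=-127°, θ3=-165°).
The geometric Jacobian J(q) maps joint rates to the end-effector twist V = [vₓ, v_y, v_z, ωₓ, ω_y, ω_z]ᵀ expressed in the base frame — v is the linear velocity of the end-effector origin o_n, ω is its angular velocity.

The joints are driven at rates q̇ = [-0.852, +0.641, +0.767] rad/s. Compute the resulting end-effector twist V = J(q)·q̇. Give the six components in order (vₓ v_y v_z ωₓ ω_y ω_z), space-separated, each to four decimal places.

o_n = [0.1103, 0.7808, -0.2055]
J₁: ẑ×o_n = [-0.7808, 0.1103, 0.0000], ω = ẑ
J2: z=[-0.5736, 0.8192, 0.0000] o=[0.1229, 0.0860, 0.2100] → [-0.3404, -0.2383, -0.3882, -0.5736, 0.8192, 0.0000]
J3: z=[0.6542, 0.4581, 0.6018] o=[-0.1649, 0.3606, 0.3138] → [-0.4908, 0.5054, 0.1488, 0.6542, 0.4581, 0.6018]
V = J·q̇ = [0.0707, 0.1409, -0.1347, 0.1341, 0.8764, -0.3904]

0.0707 0.1409 -0.1347 0.1341 0.8764 -0.3904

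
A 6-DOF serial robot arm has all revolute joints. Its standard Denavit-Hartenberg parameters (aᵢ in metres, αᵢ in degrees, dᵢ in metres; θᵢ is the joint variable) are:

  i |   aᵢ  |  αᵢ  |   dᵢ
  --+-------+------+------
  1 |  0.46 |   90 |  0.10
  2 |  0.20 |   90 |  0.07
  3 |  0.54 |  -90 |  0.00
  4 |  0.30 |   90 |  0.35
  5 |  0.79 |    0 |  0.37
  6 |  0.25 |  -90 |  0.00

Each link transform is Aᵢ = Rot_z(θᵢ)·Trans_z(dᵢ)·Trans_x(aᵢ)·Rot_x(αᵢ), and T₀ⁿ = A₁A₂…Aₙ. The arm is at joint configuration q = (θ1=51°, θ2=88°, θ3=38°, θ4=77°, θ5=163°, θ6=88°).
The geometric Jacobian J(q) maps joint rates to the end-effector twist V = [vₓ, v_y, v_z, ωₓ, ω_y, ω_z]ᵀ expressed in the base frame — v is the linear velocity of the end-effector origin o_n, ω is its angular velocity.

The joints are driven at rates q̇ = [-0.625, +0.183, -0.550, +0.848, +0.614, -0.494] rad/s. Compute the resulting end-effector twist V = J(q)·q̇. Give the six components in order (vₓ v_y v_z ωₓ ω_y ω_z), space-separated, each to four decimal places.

-0.1247 -0.7669 1.2074 0.3791 -0.9989 -1.0364

o_n = [1.3226, 0.3277, 0.6808]
J₁: ẑ×o_n = [-0.3277, 1.3226, 0.0000], ω = ẑ
J2: z=[0.7771, -0.6293, 0.0000] o=[0.2895, 0.3575, 0.1000] → [-0.3655, -0.4513, 0.6270, 0.7771, -0.6293, 0.0000]
J3: z=[0.6289, 0.7767, -0.0349] o=[0.3483, 0.3189, 0.2999] → [0.2961, -0.2736, -0.7511, 0.6289, 0.7767, -0.0349]
J4: z=[0.5989, -0.5126, -0.6153] o=[0.6160, 0.1212, 0.7251] → [0.1498, -0.4082, 0.4859, 0.5989, -0.5126, -0.6153]
J5: z=[0.6245, -0.1820, 0.7595] o=[0.6752, -0.3100, 0.5731] → [-0.5039, 0.4245, 0.5161, 0.6245, -0.1820, 0.7595]
J6: z=[0.6245, -0.1820, 0.7595] o=[1.4233, 0.1382, 0.5525] → [-0.1672, -0.1566, 0.1000, 0.6245, -0.1820, 0.7595]
V = J·q̇ = [-0.1247, -0.7669, 1.2074, 0.3791, -0.9989, -1.0364]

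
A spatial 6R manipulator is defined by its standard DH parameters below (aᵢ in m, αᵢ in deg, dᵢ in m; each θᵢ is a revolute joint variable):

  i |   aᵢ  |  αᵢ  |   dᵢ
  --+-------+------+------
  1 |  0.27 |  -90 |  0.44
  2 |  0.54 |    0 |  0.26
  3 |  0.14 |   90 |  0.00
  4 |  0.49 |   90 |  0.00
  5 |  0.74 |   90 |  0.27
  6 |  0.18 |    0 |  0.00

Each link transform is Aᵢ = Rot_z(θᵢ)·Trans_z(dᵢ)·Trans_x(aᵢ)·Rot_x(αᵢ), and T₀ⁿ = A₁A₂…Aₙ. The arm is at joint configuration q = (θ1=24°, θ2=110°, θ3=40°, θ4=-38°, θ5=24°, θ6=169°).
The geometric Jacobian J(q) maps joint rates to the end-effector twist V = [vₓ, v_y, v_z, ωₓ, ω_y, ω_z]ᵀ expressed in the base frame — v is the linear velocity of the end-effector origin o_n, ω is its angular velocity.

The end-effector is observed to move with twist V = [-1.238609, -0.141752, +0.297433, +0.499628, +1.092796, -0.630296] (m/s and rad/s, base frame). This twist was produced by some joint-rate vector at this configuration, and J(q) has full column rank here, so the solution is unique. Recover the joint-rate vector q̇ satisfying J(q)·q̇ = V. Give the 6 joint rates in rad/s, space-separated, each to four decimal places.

o_n = [-0.1629, -0.7275, -0.6380]
J₁: ẑ×o_n = [0.7275, -0.1629, 0.0000], ω = ẑ
J2: z=[-0.4067, 0.9135, 0.0000] o=[0.2467, 0.1098, 0.4400] → [-0.9848, -0.4385, 0.7147, -0.4067, 0.9135, 0.0000]
J3: z=[-0.4067, 0.9135, 0.0000] o=[-0.0278, 0.2722, -0.0674] → [-0.5212, -0.2321, 0.5300, -0.4067, 0.9135, 0.0000]
J4: z=[0.4568, 0.2034, -0.8660] o=[-0.1386, 0.2229, -0.1374] → [-0.9248, 0.2497, -0.4292, 0.4568, 0.2034, -0.8660]
J5: z=[0.8076, -0.5030, 0.3078] o=[-0.3214, -0.1887, -0.3305] → [0.3205, 0.2971, -0.3554, 0.8076, -0.5030, 0.3078]
J6: z=[-0.5690, -0.5274, 0.6309] o=[-0.2180, -0.8312, -0.7744] → [-0.1374, 0.1124, -0.0299, -0.5690, -0.5274, 0.6309]
q̇ = J⁺·V = [-0.0350, 0.7140, 0.4160, 0.5750, 0.5610, -0.4280]

-0.0350 0.7140 0.4160 0.5750 0.5610 -0.4280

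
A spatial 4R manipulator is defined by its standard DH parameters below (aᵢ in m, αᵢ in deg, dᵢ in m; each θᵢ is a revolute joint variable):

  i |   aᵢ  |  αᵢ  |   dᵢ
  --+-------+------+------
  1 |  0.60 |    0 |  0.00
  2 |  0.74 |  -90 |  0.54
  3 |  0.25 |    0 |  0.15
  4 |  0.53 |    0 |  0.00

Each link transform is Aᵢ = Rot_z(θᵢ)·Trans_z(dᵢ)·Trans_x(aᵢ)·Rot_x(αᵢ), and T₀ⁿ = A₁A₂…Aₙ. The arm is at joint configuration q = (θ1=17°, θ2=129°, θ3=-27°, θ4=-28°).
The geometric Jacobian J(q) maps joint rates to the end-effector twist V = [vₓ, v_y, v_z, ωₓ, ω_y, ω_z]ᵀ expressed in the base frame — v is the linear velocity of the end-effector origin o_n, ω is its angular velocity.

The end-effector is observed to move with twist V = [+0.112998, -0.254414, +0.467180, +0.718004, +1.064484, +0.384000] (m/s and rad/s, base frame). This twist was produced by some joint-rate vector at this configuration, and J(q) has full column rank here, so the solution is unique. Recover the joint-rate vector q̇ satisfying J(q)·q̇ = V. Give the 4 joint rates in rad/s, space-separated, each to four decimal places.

o_n = [-0.5603, 0.7594, 1.0876]
J₁: ẑ×o_n = [-0.7594, -0.5603, 0.0000], ω = ẑ
J2: z=[0.0000, 0.0000, 1.0000] o=[0.5738, 0.1754, 0.0000] → [-0.5840, -1.1341, 0.0000, 0.0000, 0.0000, 1.0000]
J3: z=[-0.5592, -0.8290, 0.0000] o=[-0.0397, 0.5892, 0.5400] → [-0.4540, 0.3062, -0.5267, -0.5592, -0.8290, 0.0000]
J4: z=[-0.5592, -0.8290, 0.0000] o=[-0.3083, 0.5894, 0.6535] → [-0.3599, 0.2428, -0.3040, -0.5592, -0.8290, 0.0000]
q̇ = J⁺·V = [0.8970, -0.5130, -0.3450, -0.9390]

0.8970 -0.5130 -0.3450 -0.9390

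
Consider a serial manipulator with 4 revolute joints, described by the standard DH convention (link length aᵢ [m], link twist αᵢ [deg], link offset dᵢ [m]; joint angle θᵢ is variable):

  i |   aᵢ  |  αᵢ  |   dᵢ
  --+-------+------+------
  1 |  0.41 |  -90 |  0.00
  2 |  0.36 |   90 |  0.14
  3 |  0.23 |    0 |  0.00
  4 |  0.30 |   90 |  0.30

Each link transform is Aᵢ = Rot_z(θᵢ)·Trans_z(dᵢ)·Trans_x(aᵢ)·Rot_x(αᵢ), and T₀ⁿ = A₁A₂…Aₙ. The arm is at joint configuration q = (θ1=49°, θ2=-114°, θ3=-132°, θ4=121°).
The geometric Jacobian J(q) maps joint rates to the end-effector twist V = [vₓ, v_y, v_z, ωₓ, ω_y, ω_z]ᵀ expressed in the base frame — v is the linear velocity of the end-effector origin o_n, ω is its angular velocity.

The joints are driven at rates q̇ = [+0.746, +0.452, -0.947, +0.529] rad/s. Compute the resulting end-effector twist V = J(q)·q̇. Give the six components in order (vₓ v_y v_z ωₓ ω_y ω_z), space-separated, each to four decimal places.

0.2132 0.2028 0.0462 -0.0906 0.5847 0.9160

o_n = [0.0221, -0.1089, 0.3353]
J₁: ẑ×o_n = [0.1089, 0.0221, -0.0000], ω = ẑ
J2: z=[-0.7547, 0.6561, 0.0000] o=[0.2690, 0.3094, 0.0000] → [0.2200, 0.2530, 0.4777, -0.7547, 0.6561, 0.0000]
J3: z=[-0.5993, -0.6895, -0.4067] o=[0.0673, 0.2908, 0.3289] → [-0.1670, 0.0222, 0.2084, -0.5993, -0.6895, -0.4067]
J4: z=[-0.5993, -0.6895, -0.4067] o=[0.2373, 0.2259, 0.1883] → [-0.2375, 0.1756, 0.0523, -0.5993, -0.6895, -0.4067]
V = J·q̇ = [0.2132, 0.2028, 0.0462, -0.0906, 0.5847, 0.9160]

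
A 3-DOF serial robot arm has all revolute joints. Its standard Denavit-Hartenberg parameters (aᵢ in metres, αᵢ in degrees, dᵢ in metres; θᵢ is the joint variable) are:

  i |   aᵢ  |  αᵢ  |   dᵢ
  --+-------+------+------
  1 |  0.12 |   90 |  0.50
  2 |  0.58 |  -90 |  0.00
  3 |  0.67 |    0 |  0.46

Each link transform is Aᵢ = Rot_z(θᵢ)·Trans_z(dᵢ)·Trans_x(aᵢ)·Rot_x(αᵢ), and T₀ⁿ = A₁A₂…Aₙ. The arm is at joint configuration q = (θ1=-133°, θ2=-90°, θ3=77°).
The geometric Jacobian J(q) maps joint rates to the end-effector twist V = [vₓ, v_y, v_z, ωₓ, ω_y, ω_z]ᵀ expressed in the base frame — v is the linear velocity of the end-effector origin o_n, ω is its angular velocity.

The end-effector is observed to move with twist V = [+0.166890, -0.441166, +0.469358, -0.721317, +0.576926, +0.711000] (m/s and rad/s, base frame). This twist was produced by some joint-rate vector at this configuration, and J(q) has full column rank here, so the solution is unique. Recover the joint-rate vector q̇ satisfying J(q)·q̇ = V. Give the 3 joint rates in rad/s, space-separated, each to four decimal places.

0.7110 0.9210 0.0700

o_n = [0.0819, -0.8694, -0.2307]
J₁: ẑ×o_n = [0.8694, 0.0819, -0.0000], ω = ẑ
J2: z=[-0.7314, 0.6820, 0.0000] o=[-0.0818, -0.0878, 0.5000] → [-0.4983, -0.5344, 0.4600, -0.7314, 0.6820, 0.0000]
J3: z=[-0.6820, -0.7314, 0.0000] o=[-0.0818, -0.0878, -0.0800] → [0.1102, -0.1028, 0.6528, -0.6820, -0.7314, 0.0000]
q̇ = J⁺·V = [0.7110, 0.9210, 0.0700]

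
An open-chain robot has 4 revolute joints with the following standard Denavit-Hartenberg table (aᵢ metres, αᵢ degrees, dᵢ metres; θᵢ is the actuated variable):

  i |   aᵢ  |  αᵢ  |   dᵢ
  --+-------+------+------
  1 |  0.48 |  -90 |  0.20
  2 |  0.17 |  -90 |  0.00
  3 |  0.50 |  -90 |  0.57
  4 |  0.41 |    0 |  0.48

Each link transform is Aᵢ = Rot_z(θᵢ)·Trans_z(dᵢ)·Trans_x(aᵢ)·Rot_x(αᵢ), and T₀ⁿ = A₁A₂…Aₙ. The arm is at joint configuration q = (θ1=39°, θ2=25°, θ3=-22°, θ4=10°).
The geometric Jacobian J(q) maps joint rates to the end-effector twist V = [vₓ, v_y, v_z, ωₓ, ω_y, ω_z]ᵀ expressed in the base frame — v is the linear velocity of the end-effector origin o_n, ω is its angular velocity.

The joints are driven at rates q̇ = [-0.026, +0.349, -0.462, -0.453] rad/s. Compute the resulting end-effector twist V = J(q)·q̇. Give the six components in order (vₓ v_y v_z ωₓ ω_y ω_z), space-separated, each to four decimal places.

-0.5468 0.1328 -0.5013 -0.4517 0.6237 0.4644

o_n = [1.1128, 0.7641, -0.7540]
J₁: ẑ×o_n = [-0.7641, 1.1128, 0.0000], ω = ẑ
J2: z=[-0.6293, 0.7771, 0.0000] o=[0.3730, 0.3021, 0.2000] → [-0.7414, -0.6004, -0.8657, -0.6293, 0.7771, 0.0000]
J3: z=[-0.3284, -0.2660, -0.9063] o=[0.4928, 0.3990, 0.1282] → [0.5655, -0.8517, 0.0450, -0.3284, -0.2660, -0.9063]
J4: z=[0.8473, -0.5069, -0.1583] o=[0.5142, 0.6574, -0.5844] → [0.1029, 0.0490, 0.3938, 0.8473, -0.5069, -0.1583]
V = J·q̇ = [-0.5468, 0.1328, -0.5013, -0.4517, 0.6237, 0.4644]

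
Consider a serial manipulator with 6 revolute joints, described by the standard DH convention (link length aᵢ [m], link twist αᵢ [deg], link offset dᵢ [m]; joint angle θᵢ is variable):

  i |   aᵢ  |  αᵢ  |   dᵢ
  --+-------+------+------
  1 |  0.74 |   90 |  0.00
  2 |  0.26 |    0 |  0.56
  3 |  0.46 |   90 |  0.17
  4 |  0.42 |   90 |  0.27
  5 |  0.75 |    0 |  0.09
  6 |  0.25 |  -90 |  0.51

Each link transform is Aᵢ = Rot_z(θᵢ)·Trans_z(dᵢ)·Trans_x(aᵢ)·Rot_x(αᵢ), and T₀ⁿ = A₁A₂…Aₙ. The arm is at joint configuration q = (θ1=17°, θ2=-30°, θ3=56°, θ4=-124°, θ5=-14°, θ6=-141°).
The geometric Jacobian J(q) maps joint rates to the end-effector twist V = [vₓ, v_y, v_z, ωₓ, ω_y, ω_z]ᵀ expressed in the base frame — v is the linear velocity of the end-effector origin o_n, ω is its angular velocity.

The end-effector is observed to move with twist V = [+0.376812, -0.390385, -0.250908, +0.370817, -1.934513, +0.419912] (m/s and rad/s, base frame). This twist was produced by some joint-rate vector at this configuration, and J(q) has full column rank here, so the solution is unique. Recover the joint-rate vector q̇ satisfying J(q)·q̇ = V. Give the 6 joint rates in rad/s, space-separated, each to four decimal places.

0.0800 0.9920 0.9390 -0.3980 -0.8090 0.8580

o_n = [0.5292, -0.1539, -0.3568]
J₁: ẑ×o_n = [0.1539, 0.5292, -0.0000], ω = ẑ
J2: z=[0.2924, -0.9563, 0.0000] o=[0.7077, 0.2164, 0.0000] → [0.3413, 0.1043, -0.2789, 0.2924, -0.9563, 0.0000]
J3: z=[0.2924, -0.9563, 0.0000] o=[1.0867, -0.2533, -0.1300] → [0.2169, 0.0663, -0.5041, 0.2924, -0.9563, 0.0000]
J4: z=[0.4192, 0.1282, -0.8988] o=[1.5318, -0.2950, 0.0717] → [0.0720, 1.0808, 0.1877, 0.4192, 0.1282, -0.8988]
J5: z=[-0.5491, -0.7526, -0.3634] o=[1.3413, 0.0108, -0.2740] → [0.0025, 0.2497, -0.5208, -0.5491, -0.7526, -0.3634]
J6: z=[-0.5491, -0.7526, -0.3634] o=[0.6897, 0.3899, -0.3220] → [-0.1714, 0.0392, 0.1777, -0.5491, -0.7526, -0.3634]
q̇ = J⁺·V = [0.0800, 0.9920, 0.9390, -0.3980, -0.8090, 0.8580]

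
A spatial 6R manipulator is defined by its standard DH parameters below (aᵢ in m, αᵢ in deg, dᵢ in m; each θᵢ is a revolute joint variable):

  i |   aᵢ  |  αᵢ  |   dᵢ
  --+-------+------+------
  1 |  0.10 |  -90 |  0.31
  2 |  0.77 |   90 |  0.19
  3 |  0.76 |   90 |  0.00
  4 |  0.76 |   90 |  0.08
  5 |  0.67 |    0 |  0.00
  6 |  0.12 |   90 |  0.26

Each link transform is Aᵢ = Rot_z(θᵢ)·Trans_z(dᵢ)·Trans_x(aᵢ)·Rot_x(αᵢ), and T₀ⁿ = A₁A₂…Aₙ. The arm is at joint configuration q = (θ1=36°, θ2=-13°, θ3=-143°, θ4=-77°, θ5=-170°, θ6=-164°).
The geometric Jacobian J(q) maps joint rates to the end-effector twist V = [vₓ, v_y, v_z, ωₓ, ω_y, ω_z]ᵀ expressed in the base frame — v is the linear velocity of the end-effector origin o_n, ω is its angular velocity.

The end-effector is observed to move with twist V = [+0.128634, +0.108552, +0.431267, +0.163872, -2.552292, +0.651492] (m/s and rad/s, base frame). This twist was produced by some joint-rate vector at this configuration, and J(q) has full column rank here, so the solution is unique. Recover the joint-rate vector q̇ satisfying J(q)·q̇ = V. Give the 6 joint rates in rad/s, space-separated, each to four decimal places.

-0.1200 -0.9760 0.6810 -0.2490 -0.9100 -0.7720

o_n = [0.4557, 0.1703, 0.1271]
J₁: ẑ×o_n = [-0.1703, 0.4557, 0.0000], ω = ẑ
J2: z=[-0.5878, 0.8090, 0.0000] o=[0.0809, 0.0588, 0.3100] → [-0.1480, -0.1075, -0.3688, -0.5878, 0.8090, 0.0000]
J3: z=[-0.1820, -0.1322, 0.9744] o=[0.5762, 0.6535, 0.4832] → [0.5179, -0.1822, 0.0720, -0.1820, -0.1322, 0.9744]
J4: z=[-0.9438, 0.3014, -0.1354] o=[0.3666, -0.0642, 0.3467] → [-0.0345, -0.2193, -0.2482, -0.9438, 0.3014, -0.1354]
J5: z=[0.3097, 0.9498, -0.0441] o=[0.3787, -0.1036, -0.4164] → [0.5283, -0.1717, 0.0116, 0.3097, 0.9498, -0.0441]
J6: z=[0.3097, 0.9498, -0.0441] o=[0.4124, -0.0835, 0.2524] → [-0.1079, 0.0369, 0.0375, 0.3097, 0.9498, -0.0441]
q̇ = J⁺·V = [-0.1200, -0.9760, 0.6810, -0.2490, -0.9100, -0.7720]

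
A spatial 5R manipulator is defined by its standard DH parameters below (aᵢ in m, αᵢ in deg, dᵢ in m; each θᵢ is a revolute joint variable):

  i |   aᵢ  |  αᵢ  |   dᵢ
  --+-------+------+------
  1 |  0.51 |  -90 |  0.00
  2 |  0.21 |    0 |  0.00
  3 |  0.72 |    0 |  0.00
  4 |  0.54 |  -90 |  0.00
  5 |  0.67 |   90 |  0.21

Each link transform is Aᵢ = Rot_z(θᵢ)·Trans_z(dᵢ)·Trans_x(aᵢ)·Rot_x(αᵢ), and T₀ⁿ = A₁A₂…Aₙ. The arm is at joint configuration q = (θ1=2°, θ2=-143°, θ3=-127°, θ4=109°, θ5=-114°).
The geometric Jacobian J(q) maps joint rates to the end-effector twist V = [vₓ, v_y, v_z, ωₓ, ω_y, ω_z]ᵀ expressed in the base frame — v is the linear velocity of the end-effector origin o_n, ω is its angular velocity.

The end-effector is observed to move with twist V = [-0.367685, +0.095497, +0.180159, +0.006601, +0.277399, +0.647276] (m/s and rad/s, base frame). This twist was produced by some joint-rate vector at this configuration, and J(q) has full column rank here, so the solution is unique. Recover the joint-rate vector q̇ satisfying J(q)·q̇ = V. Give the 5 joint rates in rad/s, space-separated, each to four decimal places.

0.6000 0.7100 -0.5200 0.0870 0.0500

o_n = [0.1363, 0.6172, -0.3080]
J₁: ẑ×o_n = [-0.6172, 0.1363, 0.0000], ω = ẑ
J2: z=[-0.0349, 0.9994, 0.0000] o=[0.5097, 0.0178, 0.0000] → [-0.3078, -0.0107, 0.3523, -0.0349, 0.9994, 0.0000]
J3: z=[-0.0349, 0.9994, 0.0000] o=[0.3421, 0.0119, 0.1264] → [-0.4341, -0.0152, 0.1845, -0.0349, 0.9994, 0.0000]
J4: z=[-0.0349, 0.9994, 0.0000] o=[0.3421, 0.0119, -0.5936] → [0.2855, 0.0100, 0.1845, -0.0349, 0.9994, 0.0000]
J5: z=[0.3254, 0.0114, 0.9455] o=[-0.1682, -0.0059, -0.4178] → [-0.5879, 0.2522, 0.1993, 0.3254, 0.0114, 0.9455]
q̇ = J⁺·V = [0.6000, 0.7100, -0.5200, 0.0870, 0.0500]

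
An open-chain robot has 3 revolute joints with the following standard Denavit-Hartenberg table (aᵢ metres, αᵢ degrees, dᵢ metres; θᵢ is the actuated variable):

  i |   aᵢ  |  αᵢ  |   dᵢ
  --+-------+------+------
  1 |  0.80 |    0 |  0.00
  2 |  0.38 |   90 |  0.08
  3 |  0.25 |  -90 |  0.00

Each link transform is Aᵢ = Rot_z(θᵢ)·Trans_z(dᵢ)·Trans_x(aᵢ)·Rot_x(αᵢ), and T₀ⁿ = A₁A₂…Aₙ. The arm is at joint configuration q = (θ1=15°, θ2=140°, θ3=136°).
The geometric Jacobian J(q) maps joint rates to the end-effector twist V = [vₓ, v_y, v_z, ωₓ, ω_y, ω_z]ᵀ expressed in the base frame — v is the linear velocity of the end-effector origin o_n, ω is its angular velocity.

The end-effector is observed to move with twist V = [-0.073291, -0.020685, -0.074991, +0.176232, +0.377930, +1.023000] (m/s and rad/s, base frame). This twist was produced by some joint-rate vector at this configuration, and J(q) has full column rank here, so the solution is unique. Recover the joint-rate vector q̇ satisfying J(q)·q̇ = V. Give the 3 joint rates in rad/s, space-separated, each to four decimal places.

0.2530 0.7700 0.4170

o_n = [0.5913, 0.2916, 0.2537]
J₁: ẑ×o_n = [-0.2916, 0.5913, 0.0000], ω = ẑ
J2: z=[0.0000, 0.0000, 1.0000] o=[0.7727, 0.2071, 0.0000] → [-0.0846, -0.1814, 0.0000, 0.0000, 0.0000, 1.0000]
J3: z=[0.4226, 0.9063, 0.0000] o=[0.4283, 0.3677, 0.0800] → [0.1574, -0.0734, -0.1798, 0.4226, 0.9063, 0.0000]
q̇ = J⁺·V = [0.2530, 0.7700, 0.4170]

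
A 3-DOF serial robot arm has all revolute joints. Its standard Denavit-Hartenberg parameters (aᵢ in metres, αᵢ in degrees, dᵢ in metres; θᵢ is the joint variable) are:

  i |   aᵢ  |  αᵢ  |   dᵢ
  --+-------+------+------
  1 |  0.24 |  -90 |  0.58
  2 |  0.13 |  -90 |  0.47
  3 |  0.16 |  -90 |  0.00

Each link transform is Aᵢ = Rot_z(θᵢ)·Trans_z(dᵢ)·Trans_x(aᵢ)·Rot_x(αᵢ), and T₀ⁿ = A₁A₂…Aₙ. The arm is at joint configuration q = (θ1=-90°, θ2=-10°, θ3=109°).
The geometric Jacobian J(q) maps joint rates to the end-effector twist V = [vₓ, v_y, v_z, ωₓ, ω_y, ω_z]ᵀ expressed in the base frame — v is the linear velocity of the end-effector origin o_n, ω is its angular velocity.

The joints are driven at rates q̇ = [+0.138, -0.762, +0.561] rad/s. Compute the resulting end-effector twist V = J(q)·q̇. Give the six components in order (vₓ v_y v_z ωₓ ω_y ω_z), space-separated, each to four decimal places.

0.0729 0.1379 0.0437 -0.7620 -0.0974 -0.4145

o_n = [0.3187, -0.3167, 0.5935]
J₁: ẑ×o_n = [0.3167, 0.3187, -0.0000], ω = ẑ
J2: z=[1.0000, 0.0000, 0.0000] o=[0.0000, -0.2400, 0.5800] → [0.0000, -0.0135, -0.0767, 1.0000, 0.0000, 0.0000]
J3: z=[0.0000, -0.1736, -0.9848] o=[0.4700, -0.3680, 0.6026] → [0.0521, 0.1490, -0.0263, 0.0000, -0.1736, -0.9848]
V = J·q̇ = [0.0729, 0.1379, 0.0437, -0.7620, -0.0974, -0.4145]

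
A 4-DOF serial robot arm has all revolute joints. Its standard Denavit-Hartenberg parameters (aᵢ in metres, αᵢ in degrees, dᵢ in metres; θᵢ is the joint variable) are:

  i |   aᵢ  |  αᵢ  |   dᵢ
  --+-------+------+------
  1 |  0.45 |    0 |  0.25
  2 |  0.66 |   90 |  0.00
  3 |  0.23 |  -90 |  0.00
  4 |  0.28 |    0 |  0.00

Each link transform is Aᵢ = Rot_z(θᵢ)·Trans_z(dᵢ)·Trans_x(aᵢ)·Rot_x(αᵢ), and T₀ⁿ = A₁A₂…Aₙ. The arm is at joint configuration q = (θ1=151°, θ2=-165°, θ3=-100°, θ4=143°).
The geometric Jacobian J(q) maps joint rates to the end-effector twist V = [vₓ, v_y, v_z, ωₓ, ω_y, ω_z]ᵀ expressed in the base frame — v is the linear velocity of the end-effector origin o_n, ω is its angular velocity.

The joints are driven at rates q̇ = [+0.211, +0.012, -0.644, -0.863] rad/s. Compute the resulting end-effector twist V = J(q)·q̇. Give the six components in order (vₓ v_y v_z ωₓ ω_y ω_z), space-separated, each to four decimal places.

o_n = [0.2865, 0.2223, 0.2437]
J₁: ẑ×o_n = [-0.2223, 0.2865, 0.0000], ω = ẑ
J2: z=[0.0000, 0.0000, 1.0000] o=[-0.3936, 0.2182, 0.2500] → [-0.0041, 0.6801, 0.0000, 0.0000, 0.0000, 1.0000]
J3: z=[-0.2419, -0.9703, 0.0000] o=[0.2468, 0.0585, 0.2500] → [0.0061, -0.0015, -0.0011, -0.2419, -0.9703, 0.0000]
J4: z=[0.9556, -0.2382, -0.1736] o=[0.2081, 0.0682, 0.0235] → [-0.0257, -0.2241, 0.1659, 0.9556, -0.2382, -0.1736]
V = J·q̇ = [-0.0287, 0.2630, -0.1425, -0.6688, 0.8305, 0.3729]

-0.0287 0.2630 -0.1425 -0.6688 0.8305 0.3729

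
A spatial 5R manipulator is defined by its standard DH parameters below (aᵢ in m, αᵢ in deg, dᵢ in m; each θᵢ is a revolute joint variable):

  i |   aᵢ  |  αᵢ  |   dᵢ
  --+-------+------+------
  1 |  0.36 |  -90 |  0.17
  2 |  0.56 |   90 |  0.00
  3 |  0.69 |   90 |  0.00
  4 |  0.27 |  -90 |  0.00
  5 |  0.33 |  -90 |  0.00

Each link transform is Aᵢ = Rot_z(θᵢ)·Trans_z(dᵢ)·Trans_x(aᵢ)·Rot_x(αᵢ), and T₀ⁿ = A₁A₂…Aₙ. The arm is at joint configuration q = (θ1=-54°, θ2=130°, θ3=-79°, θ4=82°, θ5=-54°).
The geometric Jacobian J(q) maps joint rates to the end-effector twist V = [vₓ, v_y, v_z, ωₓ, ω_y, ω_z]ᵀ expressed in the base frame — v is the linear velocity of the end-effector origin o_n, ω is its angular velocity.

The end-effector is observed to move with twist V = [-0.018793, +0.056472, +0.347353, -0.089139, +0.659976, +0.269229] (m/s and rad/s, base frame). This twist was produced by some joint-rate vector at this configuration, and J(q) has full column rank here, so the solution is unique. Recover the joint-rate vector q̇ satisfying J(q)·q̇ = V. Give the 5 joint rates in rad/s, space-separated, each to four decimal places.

0.1580 0.5900 -0.4750 -0.2340 -0.3280

o_n = [-0.3889, -0.8115, -0.4639]
J₁: ẑ×o_n = [0.8115, -0.3889, 0.0000], ω = ẑ
J2: z=[0.8090, 0.5878, 0.0000] o=[0.2116, -0.2912, 0.1700] → [-0.3726, 0.5128, -0.0679, 0.8090, 0.5878, 0.0000]
J3: z=[0.4503, -0.6197, -0.6428] o=[0.0000, -0.0000, -0.2590] → [-0.3946, 0.3423, -0.6064, 0.4503, -0.6197, -0.6428]
J4: z=[0.2165, -0.6226, 0.7520] o=[-0.5977, -0.3297, -0.3598] → [0.4271, 0.1795, 0.0257, 0.2165, -0.6226, 0.7520]
J5: z=[0.9205, 0.3869, 0.0553] o=[-0.5098, -0.5133, -0.5372] → [0.0449, -0.0608, -0.3212, 0.9205, 0.3869, 0.0553]
q̇ = J⁺·V = [0.1580, 0.5900, -0.4750, -0.2340, -0.3280]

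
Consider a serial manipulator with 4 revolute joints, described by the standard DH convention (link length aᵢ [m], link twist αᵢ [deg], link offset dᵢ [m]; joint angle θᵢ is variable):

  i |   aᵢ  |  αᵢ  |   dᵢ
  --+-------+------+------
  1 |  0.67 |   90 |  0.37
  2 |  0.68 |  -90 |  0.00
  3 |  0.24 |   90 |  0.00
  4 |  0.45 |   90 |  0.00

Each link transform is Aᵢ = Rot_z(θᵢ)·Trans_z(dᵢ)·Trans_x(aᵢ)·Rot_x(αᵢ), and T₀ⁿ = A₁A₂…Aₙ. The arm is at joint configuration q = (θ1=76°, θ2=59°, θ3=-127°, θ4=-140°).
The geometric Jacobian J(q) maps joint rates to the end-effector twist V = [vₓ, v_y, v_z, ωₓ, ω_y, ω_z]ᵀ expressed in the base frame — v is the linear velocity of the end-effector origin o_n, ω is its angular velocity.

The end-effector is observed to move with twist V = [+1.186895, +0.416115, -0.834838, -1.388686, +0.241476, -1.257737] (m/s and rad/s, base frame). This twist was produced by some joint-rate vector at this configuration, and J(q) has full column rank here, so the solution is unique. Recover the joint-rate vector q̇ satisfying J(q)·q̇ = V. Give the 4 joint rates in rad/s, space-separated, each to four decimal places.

o_n = [0.2335, 1.2822, 0.8579]
J₁: ẑ×o_n = [-1.2822, 0.2335, 0.0000], ω = ẑ
J2: z=[0.9703, -0.2419, 0.0000] o=[0.1621, 0.6501, 0.3700] → [-0.1180, -0.4734, 0.6306, 0.9703, -0.2419, 0.0000]
J3: z=[-0.2074, -0.8317, 0.5150] o=[0.2468, 0.9899, 0.9529] → [-0.0716, -0.0265, -0.0717, -0.2074, -0.8317, 0.5150]
J4: z=[-0.6834, -0.2535, -0.6846] o=[0.4148, 0.8714, 0.8291] → [0.2739, 0.1438, -0.3268, -0.6834, -0.2535, -0.6846]
q̇ = J⁺·V = [-0.6750, -0.9900, -0.2130, 0.6910]

-0.6750 -0.9900 -0.2130 0.6910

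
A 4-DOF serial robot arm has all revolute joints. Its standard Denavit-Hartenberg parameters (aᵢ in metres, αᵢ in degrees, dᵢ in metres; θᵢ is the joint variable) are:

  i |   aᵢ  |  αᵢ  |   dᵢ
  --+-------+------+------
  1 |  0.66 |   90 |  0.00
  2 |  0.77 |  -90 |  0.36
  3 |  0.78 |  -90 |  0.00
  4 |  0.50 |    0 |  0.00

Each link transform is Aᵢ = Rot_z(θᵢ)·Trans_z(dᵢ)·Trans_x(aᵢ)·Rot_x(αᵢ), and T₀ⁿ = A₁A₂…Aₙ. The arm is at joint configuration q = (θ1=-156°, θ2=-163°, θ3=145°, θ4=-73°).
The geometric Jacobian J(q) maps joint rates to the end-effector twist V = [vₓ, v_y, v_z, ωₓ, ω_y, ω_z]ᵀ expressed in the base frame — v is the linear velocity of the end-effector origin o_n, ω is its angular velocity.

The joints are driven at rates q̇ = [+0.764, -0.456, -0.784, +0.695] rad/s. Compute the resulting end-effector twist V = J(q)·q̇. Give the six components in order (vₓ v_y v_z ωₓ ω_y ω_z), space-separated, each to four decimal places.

o_n = [-0.6511, -0.4773, -0.4606]
J₁: ẑ×o_n = [0.4773, -0.6511, 0.0000], ω = ẑ
J2: z=[-0.4067, 0.9135, 0.0000] o=[-0.6029, -0.2684, 0.0000] → [-0.4207, -0.1873, 0.1290, -0.4067, 0.9135, 0.0000]
J3: z=[-0.2671, -0.1189, -0.9563] o=[-0.0767, 0.3599, -0.2251] → [-0.7727, 0.4865, 0.1553, -0.2671, -0.1189, -0.9563]
J4: z=[-0.8343, 0.5252, 0.1677] o=[-0.4529, -0.2973, -0.0383] → [-0.1916, -0.3855, 0.2543, -0.8343, 0.5252, 0.1677]
V = J·q̇ = [1.0292, -1.0614, -0.0038, -0.1849, 0.0417, 1.6303]

1.0292 -1.0614 -0.0038 -0.1849 0.0417 1.6303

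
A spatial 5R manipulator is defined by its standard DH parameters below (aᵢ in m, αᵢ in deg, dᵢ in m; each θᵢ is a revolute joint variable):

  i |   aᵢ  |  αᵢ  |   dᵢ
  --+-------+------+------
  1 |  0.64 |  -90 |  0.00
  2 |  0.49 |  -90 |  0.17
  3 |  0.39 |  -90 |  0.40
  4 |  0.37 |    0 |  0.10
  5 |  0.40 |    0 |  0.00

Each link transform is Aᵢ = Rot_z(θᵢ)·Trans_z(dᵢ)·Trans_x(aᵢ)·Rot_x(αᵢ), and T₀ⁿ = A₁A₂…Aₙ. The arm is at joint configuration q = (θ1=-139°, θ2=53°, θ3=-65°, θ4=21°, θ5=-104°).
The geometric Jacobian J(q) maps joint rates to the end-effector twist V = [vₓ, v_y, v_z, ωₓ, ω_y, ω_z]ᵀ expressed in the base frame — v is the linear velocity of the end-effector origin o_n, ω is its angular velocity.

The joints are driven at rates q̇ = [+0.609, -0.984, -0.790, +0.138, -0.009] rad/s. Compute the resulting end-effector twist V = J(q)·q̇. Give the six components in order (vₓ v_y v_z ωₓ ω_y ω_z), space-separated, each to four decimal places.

o_n = [0.0533, -1.0646, -1.1282]
J₁: ẑ×o_n = [1.0646, 0.0533, -0.0000], ω = ẑ
J2: z=[0.6561, -0.7547, 0.0000] o=[-0.4830, -0.4199, 0.0000] → [0.8515, 0.7402, -0.0182, 0.6561, -0.7547, 0.0000]
J3: z=[0.6027, 0.5240, -0.6018] o=[-0.5940, -0.7416, -0.3913] → [-0.5805, 0.0546, -0.5338, 0.6027, 0.5240, -0.6018]
J4: z=[-0.6889, -0.0389, -0.7238] o=[-0.1959, -0.8639, -0.7637] → [-0.1311, -0.4315, 0.1480, -0.6889, -0.0389, -0.7238]
J5: z=[-0.6889, -0.0389, -0.7238] o=[-0.2056, -1.2312, -0.8729] → [0.1305, -0.3633, -0.1047, -0.6889, -0.0389, -0.7238]
V = J·q̇ = [0.2498, -0.7953, 0.4610, -1.2106, 0.3237, 0.9911]

0.2498 -0.7953 0.4610 -1.2106 0.3237 0.9911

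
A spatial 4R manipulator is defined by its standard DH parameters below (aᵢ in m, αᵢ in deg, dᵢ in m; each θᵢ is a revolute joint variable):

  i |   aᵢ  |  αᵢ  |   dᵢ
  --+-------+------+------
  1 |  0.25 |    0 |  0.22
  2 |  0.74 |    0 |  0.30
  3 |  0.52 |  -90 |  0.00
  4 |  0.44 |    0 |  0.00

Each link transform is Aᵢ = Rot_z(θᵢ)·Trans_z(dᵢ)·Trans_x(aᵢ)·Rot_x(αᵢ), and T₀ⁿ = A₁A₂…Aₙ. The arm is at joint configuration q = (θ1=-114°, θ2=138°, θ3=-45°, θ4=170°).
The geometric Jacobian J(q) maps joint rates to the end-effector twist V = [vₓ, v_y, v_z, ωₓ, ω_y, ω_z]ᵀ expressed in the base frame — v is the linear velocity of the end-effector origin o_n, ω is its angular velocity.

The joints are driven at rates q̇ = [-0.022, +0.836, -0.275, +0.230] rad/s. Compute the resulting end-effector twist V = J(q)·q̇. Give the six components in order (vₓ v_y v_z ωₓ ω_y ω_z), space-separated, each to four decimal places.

o_n = [0.6553, 0.0415, 0.4436]
J₁: ẑ×o_n = [-0.0415, 0.6553, 0.0000], ω = ẑ
J2: z=[0.0000, 0.0000, 1.0000] o=[-0.1017, -0.2284, 0.2200] → [-0.2699, 0.7570, 0.0000, 0.0000, 0.0000, 1.0000]
J3: z=[0.0000, 0.0000, 1.0000] o=[0.5743, 0.0726, 0.5200] → [0.0311, 0.0809, -0.0000, 0.0000, 0.0000, 1.0000]
J4: z=[0.3584, 0.9336, 0.0000] o=[1.0598, -0.1138, 0.5200] → [-0.0713, 0.0274, 0.4333, 0.3584, 0.9336, 0.0000]
V = J·q̇ = [-0.2497, 0.6024, 0.0997, 0.0824, 0.2147, 0.5390]

-0.2497 0.6024 0.0997 0.0824 0.2147 0.5390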